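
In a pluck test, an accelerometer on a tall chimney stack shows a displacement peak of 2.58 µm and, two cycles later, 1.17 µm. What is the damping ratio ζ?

0.0628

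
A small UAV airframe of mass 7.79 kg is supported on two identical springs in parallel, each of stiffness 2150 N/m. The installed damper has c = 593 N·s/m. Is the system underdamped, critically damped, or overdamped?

Parallel springs add: k_eq = 2 × 2150 = 4300 N/m.
c_c = 2√(k_eq·m) = 366.0 N·s/m; ζ = c/c_c = 593/366.0 = 1.62.
Since ζ > 1 the system is overdamped.

overdamped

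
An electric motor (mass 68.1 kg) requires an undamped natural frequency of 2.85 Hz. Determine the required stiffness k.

ω_n = 2πf_n = 2π × 2.85 = 17.91 rad/s.
k = m·ω_n² = 68.1 × 17.91² = 68.1 × 320.7 = 21840 N/m.

21800 N/m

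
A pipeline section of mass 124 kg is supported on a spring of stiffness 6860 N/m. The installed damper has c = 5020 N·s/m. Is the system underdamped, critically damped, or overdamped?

overdamped

c_c = 2√(k·m) = 1845 N·s/m; ζ = c/c_c = 5020/1845 = 2.72.
Since ζ > 1 the system is overdamped.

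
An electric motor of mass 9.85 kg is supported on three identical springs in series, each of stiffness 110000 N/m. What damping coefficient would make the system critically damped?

1200 N·s/m

Series springs: 1/k_eq = 3/110000, so k_eq = 110000/3 = 36670 N/m.
c_c = 2√(k_eq·m) = 2√(36670 × 9.85) = 2 × 601.0 = 1202 N·s/m.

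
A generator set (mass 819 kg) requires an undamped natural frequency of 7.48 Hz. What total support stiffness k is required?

1810000 N/m

ω_n = 2πf_n = 2π × 7.48 = 47.00 rad/s.
k = m·ω_n² = 819 × 47.00² = 819 × 2209 = 1809000 N/m.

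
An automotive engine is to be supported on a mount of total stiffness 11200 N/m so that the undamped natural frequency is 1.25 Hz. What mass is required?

ω_n = 2πf_n = 2π × 1.25 = 7.854 rad/s.
m = k/ω_n² = 11200/7.854² = 11200/61.69 = 181.6 kg.

182 kg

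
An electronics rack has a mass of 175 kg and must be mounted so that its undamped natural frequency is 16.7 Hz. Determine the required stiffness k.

ω_n = 2πf_n = 2π × 16.7 = 104.9 rad/s.
k = m·ω_n² = 175 × 104.9² = 175 × 11010 = 1927000 N/m.

1930000 N/m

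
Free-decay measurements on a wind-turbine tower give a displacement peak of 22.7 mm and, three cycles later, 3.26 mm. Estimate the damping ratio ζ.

Logarithmic decrement δ = (1/n)·ln(x₀/x_n) = (1/3)·ln(22.7/3.26) = (1/3)·ln(6.963) = 0.6469.
ζ = δ/√(4π² + δ²) = 0.6469/√(39.48 + 0.418) = 0.6469/6.316 = 0.1024.

0.102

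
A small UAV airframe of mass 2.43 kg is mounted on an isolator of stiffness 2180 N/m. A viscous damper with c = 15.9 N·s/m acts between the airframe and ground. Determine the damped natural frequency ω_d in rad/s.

29.8 rad/s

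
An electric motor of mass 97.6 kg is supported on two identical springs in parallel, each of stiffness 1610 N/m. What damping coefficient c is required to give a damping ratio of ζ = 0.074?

83.0 N·s/m

Parallel springs add: k_eq = 2 × 1610 = 3220 N/m.
c_c = 2√(k_eq·m) = 2√(3220 × 97.6) = 1121 N·s/m.
c = ζ·c_c = 0.074 × 1121 = 82.97 N·s/m.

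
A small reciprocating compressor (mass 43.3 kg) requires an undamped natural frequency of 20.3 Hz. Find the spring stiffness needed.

ω_n = 2πf_n = 2π × 20.3 = 127.5 rad/s.
k = m·ω_n² = 43.3 × 127.5² = 43.3 × 16270 = 704400 N/m.

704000 N/m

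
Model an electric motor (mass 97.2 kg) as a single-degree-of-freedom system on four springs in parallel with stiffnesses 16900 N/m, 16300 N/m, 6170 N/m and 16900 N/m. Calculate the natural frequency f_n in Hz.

3.83 Hz

Parallel springs add: k_eq = 16900 + 16300 + 6170 + 16900 = 56270 N/m.
ω_n = √(k_eq/m) = √(56270/97.2) = √578.9 = 24.06 rad/s.
f_n = ω_n/(2π) = 24.06/6.283 = 3.829 Hz.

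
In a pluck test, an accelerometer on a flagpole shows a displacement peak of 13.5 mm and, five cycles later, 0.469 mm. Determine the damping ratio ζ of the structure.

0.106

Logarithmic decrement δ = (1/n)·ln(x₀/x_n) = (1/5)·ln(13.5/0.469) = (1/5)·ln(28.78) = 0.6720.
ζ = δ/√(4π² + δ²) = 0.6720/√(39.48 + 0.452) = 0.6720/6.319 = 0.1063.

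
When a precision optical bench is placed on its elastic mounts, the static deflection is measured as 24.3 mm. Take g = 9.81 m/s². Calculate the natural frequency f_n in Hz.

3.20 Hz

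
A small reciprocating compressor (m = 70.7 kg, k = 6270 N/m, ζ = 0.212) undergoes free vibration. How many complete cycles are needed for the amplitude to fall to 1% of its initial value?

4 cycles

Logarithmic decrement δ = 2πζ/√(1 − ζ²) = 2π × 0.2120/√(1 − 0.0449) = 1.363.
x_n/x₀ = e^(−nδ) ≤ 0.01; take ln: n ≥ ln(1/0.01)/δ = 4.605/1.363 = 3.379.
So 4 complete cycles are required.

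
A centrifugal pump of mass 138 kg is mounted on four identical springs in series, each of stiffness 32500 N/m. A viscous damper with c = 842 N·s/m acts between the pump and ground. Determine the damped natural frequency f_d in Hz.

Series springs: 1/k_eq = 4/32500, so k_eq = 32500/4 = 8125 N/m.
ω_n = √(k_eq/m) = √(8125/138) = 7.673 rad/s.
Critical damping c_c = 2√(k_eq·m) = 2√(8125 × 138) = 2118 N·s/m, so ζ = c/c_c = 842/2118 = 0.3976.
ω_d = ω_n√(1 − ζ²) = 7.673 × √(1 − 0.158) = 7.041 rad/s.
f_d = ω_d/(2π) = 1.121 Hz.

1.12 Hz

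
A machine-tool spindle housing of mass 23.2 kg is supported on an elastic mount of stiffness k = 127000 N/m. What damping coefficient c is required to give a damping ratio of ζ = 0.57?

1960 N·s/m

c_c = 2√(k·m) = 2√(127000 × 23.2) = 3433 N·s/m.
c = ζ·c_c = 0.57 × 3433 = 1957 N·s/m.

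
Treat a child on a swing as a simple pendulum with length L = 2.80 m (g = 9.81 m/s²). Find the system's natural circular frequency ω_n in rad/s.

For a simple pendulum ω_n = √(g/L) = √(9.81/2.80) = √3.504 = 1.872 rad/s.

1.87 rad/s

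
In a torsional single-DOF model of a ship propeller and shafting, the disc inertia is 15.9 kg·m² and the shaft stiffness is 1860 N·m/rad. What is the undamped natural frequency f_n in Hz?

ω_n = √(k_t/J) = √(1860/15.9) = √117.0 = 10.82 rad/s.
f_n = ω_n/(2π) = 10.82/6.283 = 1.721 Hz.

1.72 Hz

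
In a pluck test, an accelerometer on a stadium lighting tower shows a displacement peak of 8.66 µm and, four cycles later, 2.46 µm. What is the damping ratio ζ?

0.0500

Logarithmic decrement δ = (1/n)·ln(x₀/x_n) = (1/4)·ln(8.66/2.46) = (1/4)·ln(3.520) = 0.3146.
ζ = δ/√(4π² + δ²) = 0.3146/√(39.48 + 0.0990) = 0.3146/6.291 = 0.05001.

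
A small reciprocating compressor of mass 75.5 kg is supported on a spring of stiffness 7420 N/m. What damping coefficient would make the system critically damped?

c_c = 2√(k·m) = 2√(7420 × 75.5) = 2 × 748.5 = 1497 N·s/m.

1500 N·s/m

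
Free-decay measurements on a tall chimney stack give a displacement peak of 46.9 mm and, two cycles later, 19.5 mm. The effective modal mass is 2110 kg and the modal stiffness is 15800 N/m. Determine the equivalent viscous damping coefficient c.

805 N·s/m

Logarithmic decrement δ = (1/n)·ln(x₀/x_n) = (1/2)·ln(46.9/19.5) = (1/2)·ln(2.405) = 0.4388.
ζ = δ/√(4π² + δ²) = 0.4388/√(39.48 + 0.193) = 0.4388/6.298 = 0.06967.
c = ζ · 2√(km) = 0.06967 × 2√(15800 × 2110) = 0.06967 × 11550 = 804.5 N·s/m.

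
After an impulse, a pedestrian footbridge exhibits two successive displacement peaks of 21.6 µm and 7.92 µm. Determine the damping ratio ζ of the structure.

0.158

Logarithmic decrement δ = (1/n)·ln(x₀/x_n) = (1/1)·ln(21.6/7.92) = (1/1)·ln(2.727) = 1.003.
ζ = δ/√(4π² + δ²) = 1.003/√(39.48 + 1.01) = 1.003/6.363 = 0.1577.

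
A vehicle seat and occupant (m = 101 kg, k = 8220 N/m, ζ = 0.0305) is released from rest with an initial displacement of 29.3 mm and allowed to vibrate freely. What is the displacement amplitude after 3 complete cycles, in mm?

Logarithmic decrement δ = 2πζ/√(1 − ζ²) = 2π × 0.03050/√(1 − 0.000930) = 0.1917.
After n cycles, x_n/x₀ = e^(−nδ), so x_3 = 29.3 × e^(−3 × 0.1917) = 29.3 × 0.5626 = 16.48 mm.

16.5 mm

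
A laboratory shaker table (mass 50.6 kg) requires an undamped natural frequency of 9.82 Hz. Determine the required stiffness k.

193000 N/m

ω_n = 2πf_n = 2π × 9.82 = 61.70 rad/s.
k = m·ω_n² = 50.6 × 61.70² = 50.6 × 3807 = 192600 N/m.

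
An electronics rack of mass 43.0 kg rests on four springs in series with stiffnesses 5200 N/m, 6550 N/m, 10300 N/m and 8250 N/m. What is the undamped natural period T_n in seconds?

Series springs: 1/k_eq = 1/5200 + 1/6550 + 1/10300 + 1/8250 = 0.0005633, so k_eq = 1775 N/m.
ω_n = √(k_eq/m) = √(1775/43.0) = √41.29 = 6.425 rad/s.
T_n = 2π/ω_n = 6.283/6.425 = 0.9779 s.

0.978 s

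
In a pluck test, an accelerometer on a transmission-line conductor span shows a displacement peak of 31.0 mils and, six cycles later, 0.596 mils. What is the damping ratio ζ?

Logarithmic decrement δ = (1/n)·ln(x₀/x_n) = (1/6)·ln(31.0/0.596) = (1/6)·ln(52.01) = 0.6586.
ζ = δ/√(4π² + δ²) = 0.6586/√(39.48 + 0.434) = 0.6586/6.318 = 0.1042.

0.104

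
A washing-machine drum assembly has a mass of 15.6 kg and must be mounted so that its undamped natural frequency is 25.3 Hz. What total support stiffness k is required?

394000 N/m

ω_n = 2πf_n = 2π × 25.3 = 159.0 rad/s.
k = m·ω_n² = 15.6 × 159.0² = 15.6 × 25270 = 394200 N/m.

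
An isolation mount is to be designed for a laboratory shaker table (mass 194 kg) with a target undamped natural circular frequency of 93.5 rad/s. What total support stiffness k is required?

1700000 N/m

k = m·ω_n² = 194 × 93.50² = 194 × 8742 = 1696000 N/m.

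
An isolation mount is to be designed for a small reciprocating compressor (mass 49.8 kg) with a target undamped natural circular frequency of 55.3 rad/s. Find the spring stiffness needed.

k = m·ω_n² = 49.8 × 55.30² = 49.8 × 3058 = 152300 N/m.

152000 N/m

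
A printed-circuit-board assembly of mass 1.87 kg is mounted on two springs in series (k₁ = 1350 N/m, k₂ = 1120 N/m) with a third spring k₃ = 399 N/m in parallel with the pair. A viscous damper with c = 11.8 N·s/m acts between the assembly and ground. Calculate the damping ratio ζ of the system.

0.136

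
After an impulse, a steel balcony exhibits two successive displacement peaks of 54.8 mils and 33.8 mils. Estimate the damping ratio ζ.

0.0767

Logarithmic decrement δ = (1/n)·ln(x₀/x_n) = (1/1)·ln(54.8/33.8) = (1/1)·ln(1.621) = 0.4832.
ζ = δ/√(4π² + δ²) = 0.4832/√(39.48 + 0.234) = 0.4832/6.302 = 0.07668.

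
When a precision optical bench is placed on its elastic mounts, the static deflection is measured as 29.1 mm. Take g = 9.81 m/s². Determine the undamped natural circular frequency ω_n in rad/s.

ω_n = √(g/δ_st) = √(9.81/0.0291) = √337.1 = 18.36 rad/s.

18.4 rad/s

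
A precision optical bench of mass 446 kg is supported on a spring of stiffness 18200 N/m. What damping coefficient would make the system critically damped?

c_c = 2√(k·m) = 2√(18200 × 446) = 2 × 2849 = 5698 N·s/m.

5700 N·s/m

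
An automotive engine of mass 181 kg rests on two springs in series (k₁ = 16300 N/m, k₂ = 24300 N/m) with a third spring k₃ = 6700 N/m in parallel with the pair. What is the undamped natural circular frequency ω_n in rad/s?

9.54 rad/s

Series pair: k_s = k₁k₂/(k₁+k₂) = (16300)(24300)/(16300 + 24300) = 9756 N/m. In parallel with k₃: k_eq = 9756 + 6700 = 16460 N/m.
ω_n = √(k_eq/m) = √(16460/181) = √90.92 = 9.535 rad/s.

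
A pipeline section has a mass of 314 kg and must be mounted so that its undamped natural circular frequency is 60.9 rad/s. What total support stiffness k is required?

k = m·ω_n² = 314 × 60.90² = 314 × 3709 = 1165000 N/m.

1160000 N/m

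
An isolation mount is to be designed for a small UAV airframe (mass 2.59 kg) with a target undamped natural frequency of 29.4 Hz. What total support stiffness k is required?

88400 N/m

ω_n = 2πf_n = 2π × 29.4 = 184.7 rad/s.
k = m·ω_n² = 2.59 × 184.7² = 2.59 × 34120 = 88380 N/m.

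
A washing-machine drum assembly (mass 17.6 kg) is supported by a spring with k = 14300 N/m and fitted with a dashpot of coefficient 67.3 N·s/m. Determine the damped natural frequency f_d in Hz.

ω_n = √(k/m) = √(14300/17.6) = 28.50 rad/s.
Critical damping c_c = 2√(k·m) = 2√(14300 × 17.6) = 1003 N·s/m, so ζ = c/c_c = 67.3/1003 = 0.06708.
ω_d = ω_n√(1 − ζ²) = 28.50 × √(1 − 0.00450) = 28.44 rad/s.
f_d = ω_d/(2π) = 4.526 Hz.

4.53 Hz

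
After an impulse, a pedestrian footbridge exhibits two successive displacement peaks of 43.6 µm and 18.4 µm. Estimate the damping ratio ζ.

0.136

Logarithmic decrement δ = (1/n)·ln(x₀/x_n) = (1/1)·ln(43.6/18.4) = (1/1)·ln(2.370) = 0.8627.
ζ = δ/√(4π² + δ²) = 0.8627/√(39.48 + 0.744) = 0.8627/6.342 = 0.1360.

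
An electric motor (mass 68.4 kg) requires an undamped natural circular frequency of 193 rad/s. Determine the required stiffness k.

k = m·ω_n² = 68.4 × 193.0² = 68.4 × 37250 = 2548000 N/m.

2550000 N/m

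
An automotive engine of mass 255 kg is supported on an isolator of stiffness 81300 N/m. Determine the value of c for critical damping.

9110 N·s/m

c_c = 2√(k·m) = 2√(81300 × 255) = 2 × 4553 = 9106 N·s/m.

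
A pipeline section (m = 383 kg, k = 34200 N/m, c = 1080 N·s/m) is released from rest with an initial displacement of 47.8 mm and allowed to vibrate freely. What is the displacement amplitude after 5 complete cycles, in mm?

ζ = c/(2√(km)) = 1080/(2√(34200 × 383)) = 1080/7238 = 0.1492.
Logarithmic decrement δ = 2πζ/√(1 − ζ²) = 2π × 0.1492/√(1 − 0.0223) = 0.9481.
After n cycles, x_n/x₀ = e^(−nδ), so x_5 = 47.8 × e^(−5 × 0.9481) = 47.8 × 0.008735 = 0.4175 mm.

0.418 mm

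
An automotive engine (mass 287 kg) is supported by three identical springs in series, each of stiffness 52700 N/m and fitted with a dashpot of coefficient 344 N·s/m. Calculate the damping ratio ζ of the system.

Series springs: 1/k_eq = 3/52700, so k_eq = 52700/3 = 17570 N/m.
ω_n = √(k_eq/m) = √(17570/287) = 7.824 rad/s.
Critical damping c_c = 2√(k_eq·m) = 2√(17570 × 287) = 4491 N·s/m, so ζ = c/c_c = 344/4491 = 0.07660.

0.0766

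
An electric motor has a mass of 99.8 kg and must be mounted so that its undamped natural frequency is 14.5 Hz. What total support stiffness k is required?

828000 N/m

ω_n = 2πf_n = 2π × 14.5 = 91.11 rad/s.
k = m·ω_n² = 99.8 × 91.11² = 99.8 × 8300 = 828400 N/m.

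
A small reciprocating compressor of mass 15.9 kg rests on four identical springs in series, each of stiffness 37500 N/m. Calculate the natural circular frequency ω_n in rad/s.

Series springs: 1/k_eq = 4/37500, so k_eq = 37500/4 = 9375 N/m.
ω_n = √(k_eq/m) = √(9375/15.9) = √589.6 = 24.28 rad/s.

24.3 rad/s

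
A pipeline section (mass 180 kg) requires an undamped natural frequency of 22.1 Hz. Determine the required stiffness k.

3470000 N/m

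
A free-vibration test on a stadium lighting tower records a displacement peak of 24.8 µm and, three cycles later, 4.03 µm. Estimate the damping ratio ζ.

Logarithmic decrement δ = (1/n)·ln(x₀/x_n) = (1/3)·ln(24.8/4.03) = (1/3)·ln(6.154) = 0.6057.
ζ = δ/√(4π² + δ²) = 0.6057/√(39.48 + 0.367) = 0.6057/6.312 = 0.09595.

0.0960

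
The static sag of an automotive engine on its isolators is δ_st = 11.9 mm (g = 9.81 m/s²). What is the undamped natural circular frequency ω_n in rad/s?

ω_n = √(g/δ_st) = √(9.81/0.0119) = √824.4 = 28.71 rad/s.

28.7 rad/s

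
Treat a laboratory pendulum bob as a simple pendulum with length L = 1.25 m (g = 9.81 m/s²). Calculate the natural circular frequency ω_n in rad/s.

For a simple pendulum ω_n = √(g/L) = √(9.81/1.25) = √7.848 = 2.801 rad/s.

2.80 rad/s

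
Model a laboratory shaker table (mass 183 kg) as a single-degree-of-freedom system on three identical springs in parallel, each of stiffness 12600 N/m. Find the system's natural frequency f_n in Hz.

Parallel springs add: k_eq = 3 × 12600 = 37800 N/m.
ω_n = √(k_eq/m) = √(37800/183) = √206.6 = 14.37 rad/s.
f_n = ω_n/(2π) = 14.37/6.283 = 2.287 Hz.

2.29 Hz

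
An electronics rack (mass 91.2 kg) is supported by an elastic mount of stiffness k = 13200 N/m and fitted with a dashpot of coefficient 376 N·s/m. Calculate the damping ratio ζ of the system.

0.171

ω_n = √(k/m) = √(13200/91.2) = 12.03 rad/s.
Critical damping c_c = 2√(k·m) = 2√(13200 × 91.2) = 2194 N·s/m, so ζ = c/c_c = 376/2194 = 0.1713.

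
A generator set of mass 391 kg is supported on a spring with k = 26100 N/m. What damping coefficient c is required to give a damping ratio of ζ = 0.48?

c_c = 2√(k·m) = 2√(26100 × 391) = 6389 N·s/m.
c = ζ·c_c = 0.48 × 6389 = 3067 N·s/m.

3070 N·s/m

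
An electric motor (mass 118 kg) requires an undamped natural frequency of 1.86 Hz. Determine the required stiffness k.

16100 N/m

ω_n = 2πf_n = 2π × 1.86 = 11.69 rad/s.
k = m·ω_n² = 118 × 11.69² = 118 × 136.6 = 16120 N/m.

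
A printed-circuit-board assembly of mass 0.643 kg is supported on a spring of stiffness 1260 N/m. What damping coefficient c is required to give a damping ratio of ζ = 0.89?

50.7 N·s/m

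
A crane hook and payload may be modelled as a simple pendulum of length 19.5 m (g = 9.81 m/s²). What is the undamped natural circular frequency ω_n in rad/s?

0.709 rad/s

For a simple pendulum ω_n = √(g/L) = √(9.81/19.5) = √0.5031 = 0.7093 rad/s.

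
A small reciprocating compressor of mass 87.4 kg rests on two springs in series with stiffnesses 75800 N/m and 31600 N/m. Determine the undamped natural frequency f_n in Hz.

Series springs: 1/k_eq = 1/75800 + 1/31600 = 4.484×10^-5, so k_eq = 22300 N/m.
ω_n = √(k_eq/m) = √(22300/87.4) = √255.2 = 15.97 rad/s.
f_n = ω_n/(2π) = 15.97/6.283 = 2.542 Hz.

2.54 Hz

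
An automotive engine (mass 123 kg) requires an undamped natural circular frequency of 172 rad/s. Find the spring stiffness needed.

k = m·ω_n² = 123 × 172.0² = 123 × 29580 = 3639000 N/m.

3640000 N/m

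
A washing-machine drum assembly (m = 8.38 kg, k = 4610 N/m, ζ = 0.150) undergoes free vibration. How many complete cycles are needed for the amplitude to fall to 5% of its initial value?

4 cycles

Logarithmic decrement δ = 2πζ/√(1 − ζ²) = 2π × 0.1500/√(1 − 0.0225) = 0.9533.
x_n/x₀ = e^(−nδ) ≤ 0.05; take ln: n ≥ ln(1/0.05)/δ = 2.996/0.9533 = 3.143.
So 4 complete cycles are required.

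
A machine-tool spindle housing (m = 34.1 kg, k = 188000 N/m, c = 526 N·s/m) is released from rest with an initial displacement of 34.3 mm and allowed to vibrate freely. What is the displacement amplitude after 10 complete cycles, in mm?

ζ = c/(2√(km)) = 526/(2√(188000 × 34.1)) = 526/5064 = 0.1039.
Logarithmic decrement δ = 2πζ/√(1 − ζ²) = 2π × 0.1039/√(1 − 0.0108) = 0.6562.
After n cycles, x_n/x₀ = e^(−nδ), so x_10 = 34.3 × e^(−10 × 0.6562) = 34.3 × 0.001413 = 0.04847 mm.

0.0485 mm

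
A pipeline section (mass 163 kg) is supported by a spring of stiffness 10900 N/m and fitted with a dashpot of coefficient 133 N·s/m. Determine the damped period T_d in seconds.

0.769 s

ω_n = √(k/m) = √(10900/163) = 8.177 rad/s.
Critical damping c_c = 2√(k·m) = 2√(10900 × 163) = 2666 N·s/m, so ζ = c/c_c = 133/2666 = 0.04989.
ω_d = ω_n√(1 − ζ²) = 8.177 × √(1 − 0.00249) = 8.167 rad/s.
T_d = 2π/ω_d = 0.7693 s.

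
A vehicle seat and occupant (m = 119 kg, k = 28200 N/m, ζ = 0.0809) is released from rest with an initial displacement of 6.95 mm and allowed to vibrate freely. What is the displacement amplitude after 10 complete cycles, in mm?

Logarithmic decrement δ = 2πζ/√(1 − ζ²) = 2π × 0.08090/√(1 − 0.00654) = 0.5100.
After n cycles, x_n/x₀ = e^(−nδ), so x_10 = 6.95 × e^(−10 × 0.5100) = 6.95 × 0.006098 = 0.04238 mm.

0.0424 mm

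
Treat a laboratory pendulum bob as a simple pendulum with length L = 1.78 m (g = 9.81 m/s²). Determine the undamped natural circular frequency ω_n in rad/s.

2.35 rad/s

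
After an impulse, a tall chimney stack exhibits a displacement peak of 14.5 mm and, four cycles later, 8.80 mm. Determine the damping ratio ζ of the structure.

0.0199

Logarithmic decrement δ = (1/n)·ln(x₀/x_n) = (1/4)·ln(14.5/8.80) = (1/4)·ln(1.648) = 0.1248.
ζ = δ/√(4π² + δ²) = 0.1248/√(39.48 + 0.0156) = 0.1248/6.284 = 0.01987.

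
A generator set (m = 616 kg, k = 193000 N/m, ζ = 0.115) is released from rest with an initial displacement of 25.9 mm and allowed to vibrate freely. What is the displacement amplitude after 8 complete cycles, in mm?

Logarithmic decrement δ = 2πζ/√(1 − ζ²) = 2π × 0.1150/√(1 − 0.0132) = 0.7274.
After n cycles, x_n/x₀ = e^(−nδ), so x_8 = 25.9 × e^(−8 × 0.7274) = 25.9 × 0.002970 = 0.07693 mm.

0.0769 mm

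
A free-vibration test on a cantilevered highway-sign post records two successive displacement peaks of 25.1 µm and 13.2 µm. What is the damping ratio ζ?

0.102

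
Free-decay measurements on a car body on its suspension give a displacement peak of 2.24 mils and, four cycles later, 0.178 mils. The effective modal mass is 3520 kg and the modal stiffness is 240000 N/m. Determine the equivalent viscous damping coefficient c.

5830 N·s/m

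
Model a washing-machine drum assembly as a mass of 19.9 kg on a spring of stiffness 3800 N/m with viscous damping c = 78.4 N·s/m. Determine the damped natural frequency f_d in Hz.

2.18 Hz

ω_n = √(k/m) = √(3800/19.9) = 13.82 rad/s.
Critical damping c_c = 2√(k·m) = 2√(3800 × 19.9) = 550.0 N·s/m, so ζ = c/c_c = 78.4/550.0 = 0.1426.
ω_d = ω_n√(1 − ζ²) = 13.82 × √(1 − 0.0203) = 13.68 rad/s.
f_d = ω_d/(2π) = 2.177 Hz.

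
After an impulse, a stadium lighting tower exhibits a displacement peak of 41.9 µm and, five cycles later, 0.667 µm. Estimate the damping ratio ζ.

0.131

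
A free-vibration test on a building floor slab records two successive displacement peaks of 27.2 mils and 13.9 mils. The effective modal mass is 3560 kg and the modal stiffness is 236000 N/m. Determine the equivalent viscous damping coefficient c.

6160 N·s/m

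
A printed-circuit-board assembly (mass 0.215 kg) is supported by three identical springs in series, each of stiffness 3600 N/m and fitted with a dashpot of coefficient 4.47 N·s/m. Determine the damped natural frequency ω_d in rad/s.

74.0 rad/s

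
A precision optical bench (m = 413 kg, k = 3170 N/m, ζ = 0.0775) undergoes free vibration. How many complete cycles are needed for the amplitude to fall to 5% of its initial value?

Logarithmic decrement δ = 2πζ/√(1 − ζ²) = 2π × 0.07750/√(1 − 0.00601) = 0.4884.
x_n/x₀ = e^(−nδ) ≤ 0.05; take ln: n ≥ ln(1/0.05)/δ = 2.996/0.4884 = 6.134.
So 7 complete cycles are required.

7 cycles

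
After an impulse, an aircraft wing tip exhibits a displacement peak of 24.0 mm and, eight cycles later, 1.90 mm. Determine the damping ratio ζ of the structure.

Logarithmic decrement δ = (1/n)·ln(x₀/x_n) = (1/8)·ln(24.0/1.90) = (1/8)·ln(12.63) = 0.3170.
ζ = δ/√(4π² + δ²) = 0.3170/√(39.48 + 0.101) = 0.3170/6.291 = 0.05039.

0.0504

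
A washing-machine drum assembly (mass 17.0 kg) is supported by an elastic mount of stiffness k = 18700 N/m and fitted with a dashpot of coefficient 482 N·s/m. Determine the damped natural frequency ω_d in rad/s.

ω_n = √(k/m) = √(18700/17.0) = 33.17 rad/s.
Critical damping c_c = 2√(k·m) = 2√(18700 × 17.0) = 1128 N·s/m, so ζ = c/c_c = 482/1128 = 0.4274.
ω_d = ω_n√(1 − ζ²) = 33.17 × √(1 − 0.183) = 29.98 rad/s.

30.0 rad/s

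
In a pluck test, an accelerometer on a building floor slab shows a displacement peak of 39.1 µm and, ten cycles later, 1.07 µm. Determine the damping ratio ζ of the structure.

Logarithmic decrement δ = (1/n)·ln(x₀/x_n) = (1/10)·ln(39.1/1.07) = (1/10)·ln(36.54) = 0.3598.
ζ = δ/√(4π² + δ²) = 0.3598/√(39.48 + 0.129) = 0.3598/6.293 = 0.05718.

0.0572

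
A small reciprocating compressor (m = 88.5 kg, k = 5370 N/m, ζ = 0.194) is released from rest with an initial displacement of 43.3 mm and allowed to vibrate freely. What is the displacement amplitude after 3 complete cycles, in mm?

1.04 mm

Logarithmic decrement δ = 2πζ/√(1 − ζ²) = 2π × 0.1940/√(1 − 0.0376) = 1.243.
After n cycles, x_n/x₀ = e^(−nδ), so x_3 = 43.3 × e^(−3 × 1.243) = 43.3 × 0.02405 = 1.041 mm.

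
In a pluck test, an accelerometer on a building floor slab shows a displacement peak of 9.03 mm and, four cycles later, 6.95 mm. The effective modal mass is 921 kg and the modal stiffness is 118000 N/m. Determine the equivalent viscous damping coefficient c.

217 N·s/m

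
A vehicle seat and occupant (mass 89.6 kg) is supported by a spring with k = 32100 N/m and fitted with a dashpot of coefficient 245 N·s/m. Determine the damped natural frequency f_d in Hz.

3.00 Hz

ω_n = √(k/m) = √(32100/89.6) = 18.93 rad/s.
Critical damping c_c = 2√(k·m) = 2√(32100 × 89.6) = 3392 N·s/m, so ζ = c/c_c = 245/3392 = 0.07223.
ω_d = ω_n√(1 − ζ²) = 18.93 × √(1 − 0.00522) = 18.88 rad/s.
f_d = ω_d/(2π) = 3.005 Hz.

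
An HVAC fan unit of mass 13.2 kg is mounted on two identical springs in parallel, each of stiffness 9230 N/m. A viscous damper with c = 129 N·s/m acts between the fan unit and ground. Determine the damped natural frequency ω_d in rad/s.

Parallel springs add: k_eq = 2 × 9230 = 18460 N/m.
ω_n = √(k_eq/m) = √(18460/13.2) = 37.40 rad/s.
Critical damping c_c = 2√(k_eq·m) = 2√(18460 × 13.2) = 987.3 N·s/m, so ζ = c/c_c = 129/987.3 = 0.1307.
ω_d = ω_n√(1 − ζ²) = 37.40 × √(1 − 0.0171) = 37.08 rad/s.

37.1 rad/s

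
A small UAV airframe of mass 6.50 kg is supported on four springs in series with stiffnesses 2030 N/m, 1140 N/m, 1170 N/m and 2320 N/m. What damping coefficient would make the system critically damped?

Series springs: 1/k_eq = 1/2030 + 1/1140 + 1/1170 + 1/2320 = 0.002656, so k_eq = 376.6 N/m.
c_c = 2√(k_eq·m) = 2√(376.6 × 6.50) = 2 × 49.47 = 98.95 N·s/m.

98.9 N·s/m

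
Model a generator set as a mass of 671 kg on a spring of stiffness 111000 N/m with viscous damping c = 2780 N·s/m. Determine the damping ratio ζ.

ω_n = √(k/m) = √(111000/671) = 12.86 rad/s.
Critical damping c_c = 2√(k·m) = 2√(111000 × 671) = 17260 N·s/m, so ζ = c/c_c = 2780/17260 = 0.1611.

0.161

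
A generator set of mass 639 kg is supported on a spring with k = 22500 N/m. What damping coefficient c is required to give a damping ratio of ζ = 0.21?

1590 N·s/m

c_c = 2√(k·m) = 2√(22500 × 639) = 7584 N·s/m.
c = ζ·c_c = 0.21 × 7584 = 1593 N·s/m.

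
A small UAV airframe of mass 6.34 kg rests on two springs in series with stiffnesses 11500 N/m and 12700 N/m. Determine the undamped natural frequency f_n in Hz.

Series springs: 1/k_eq = 1/11500 + 1/12700 = 0.0001657, so k_eq = 6035 N/m.
ω_n = √(k_eq/m) = √(6035/6.34) = √951.9 = 30.85 rad/s.
f_n = ω_n/(2π) = 30.85/6.283 = 4.910 Hz.

4.91 Hz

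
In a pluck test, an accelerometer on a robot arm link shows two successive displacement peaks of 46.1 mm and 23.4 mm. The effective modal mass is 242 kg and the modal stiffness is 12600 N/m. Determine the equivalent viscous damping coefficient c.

Logarithmic decrement δ = (1/n)·ln(x₀/x_n) = (1/1)·ln(46.1/23.4) = (1/1)·ln(1.970) = 0.6781.
ζ = δ/√(4π² + δ²) = 0.6781/√(39.48 + 0.460) = 0.6781/6.320 = 0.1073.
c = ζ · 2√(km) = 0.1073 × 2√(12600 × 242) = 0.1073 × 3492 = 374.7 N·s/m.

375 N·s/m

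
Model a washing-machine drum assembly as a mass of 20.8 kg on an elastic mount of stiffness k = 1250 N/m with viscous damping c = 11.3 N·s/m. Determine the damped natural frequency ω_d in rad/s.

7.75 rad/s

ω_n = √(k/m) = √(1250/20.8) = 7.752 rad/s.
Critical damping c_c = 2√(k·m) = 2√(1250 × 20.8) = 322.5 N·s/m, so ζ = c/c_c = 11.3/322.5 = 0.03504.
ω_d = ω_n√(1 − ζ²) = 7.752 × √(1 − 0.00123) = 7.747 rad/s.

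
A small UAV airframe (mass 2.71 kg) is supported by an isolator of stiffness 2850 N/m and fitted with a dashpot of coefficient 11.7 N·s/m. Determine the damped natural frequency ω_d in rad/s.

ω_n = √(k/m) = √(2850/2.71) = 32.43 rad/s.
Critical damping c_c = 2√(k·m) = 2√(2850 × 2.71) = 175.8 N·s/m, so ζ = c/c_c = 11.7/175.8 = 0.06657.
ω_d = ω_n√(1 − ζ²) = 32.43 × √(1 − 0.00443) = 32.36 rad/s.

32.4 rad/s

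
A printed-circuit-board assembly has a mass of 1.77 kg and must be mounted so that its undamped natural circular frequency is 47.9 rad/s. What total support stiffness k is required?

4060 N/m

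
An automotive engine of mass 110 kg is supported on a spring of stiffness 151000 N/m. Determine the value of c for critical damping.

8150 N·s/m

c_c = 2√(k·m) = 2√(151000 × 110) = 2 × 4076 = 8151 N·s/m.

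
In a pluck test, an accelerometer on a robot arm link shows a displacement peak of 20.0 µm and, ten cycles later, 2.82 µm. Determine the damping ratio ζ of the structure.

0.0312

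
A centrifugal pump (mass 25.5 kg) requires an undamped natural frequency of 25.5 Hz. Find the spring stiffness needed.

ω_n = 2πf_n = 2π × 25.5 = 160.2 rad/s.
k = m·ω_n² = 25.5 × 160.2² = 25.5 × 25670 = 654600 N/m.

655000 N/m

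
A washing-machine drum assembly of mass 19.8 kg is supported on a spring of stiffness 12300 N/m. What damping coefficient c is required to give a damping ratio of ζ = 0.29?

286 N·s/m

c_c = 2√(k·m) = 2√(12300 × 19.8) = 987.0 N·s/m.
c = ζ·c_c = 0.29 × 987.0 = 286.2 N·s/m.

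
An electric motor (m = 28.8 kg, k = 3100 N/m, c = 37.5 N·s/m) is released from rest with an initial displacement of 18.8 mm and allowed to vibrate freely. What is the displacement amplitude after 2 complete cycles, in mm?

8.53 mm

ζ = c/(2√(km)) = 37.5/(2√(3100 × 28.8)) = 37.5/597.6 = 0.06275.
Logarithmic decrement δ = 2πζ/√(1 − ζ²) = 2π × 0.06275/√(1 − 0.00394) = 0.3951.
After n cycles, x_n/x₀ = e^(−nδ), so x_2 = 18.8 × e^(−2 × 0.3951) = 18.8 × 0.4538 = 8.531 mm.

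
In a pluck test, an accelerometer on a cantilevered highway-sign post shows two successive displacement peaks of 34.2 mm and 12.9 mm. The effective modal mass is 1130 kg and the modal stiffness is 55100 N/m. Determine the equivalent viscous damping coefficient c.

2420 N·s/m

Logarithmic decrement δ = (1/n)·ln(x₀/x_n) = (1/1)·ln(34.2/12.9) = (1/1)·ln(2.651) = 0.9750.
ζ = δ/√(4π² + δ²) = 0.9750/√(39.48 + 0.951) = 0.9750/6.358 = 0.1533.
c = ζ · 2√(km) = 0.1533 × 2√(55100 × 1130) = 0.1533 × 15780 = 2420 N·s/m.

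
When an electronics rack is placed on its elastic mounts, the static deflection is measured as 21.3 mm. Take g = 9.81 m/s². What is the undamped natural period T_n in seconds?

0.293 s

ω_n = √(g/δ_st) = √(9.81/0.0213) = √460.6 = 21.46 rad/s.
T_n = 2π/ω_n = 6.283/21.46 = 0.2928 s.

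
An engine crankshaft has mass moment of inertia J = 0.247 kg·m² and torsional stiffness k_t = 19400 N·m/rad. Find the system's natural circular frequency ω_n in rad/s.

280 rad/s

ω_n = √(k_t/J) = √(19400/0.247) = √78540 = 280.3 rad/s.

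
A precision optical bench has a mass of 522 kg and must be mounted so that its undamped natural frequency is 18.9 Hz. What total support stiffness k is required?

7360000 N/m

ω_n = 2πf_n = 2π × 18.9 = 118.8 rad/s.
k = m·ω_n² = 522 × 118.8² = 522 × 14100 = 7361000 N/m.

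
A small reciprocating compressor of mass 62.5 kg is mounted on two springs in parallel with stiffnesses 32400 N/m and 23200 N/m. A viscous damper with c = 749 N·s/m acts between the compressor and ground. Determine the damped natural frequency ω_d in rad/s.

Parallel springs add: k_eq = 32400 + 23200 = 55600 N/m.
ω_n = √(k_eq/m) = √(55600/62.5) = 29.83 rad/s.
Critical damping c_c = 2√(k_eq·m) = 2√(55600 × 62.5) = 3728 N·s/m, so ζ = c/c_c = 749/3728 = 0.2009.
ω_d = ω_n√(1 − ζ²) = 29.83 × √(1 − 0.0404) = 29.22 rad/s.

29.2 rad/s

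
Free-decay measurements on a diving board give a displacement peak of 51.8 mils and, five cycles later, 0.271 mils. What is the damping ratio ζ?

0.165

Logarithmic decrement δ = (1/n)·ln(x₀/x_n) = (1/5)·ln(51.8/0.271) = (1/5)·ln(191.1) = 1.051.
ζ = δ/√(4π² + δ²) = 1.051/√(39.48 + 1.10) = 1.051/6.370 = 0.1649.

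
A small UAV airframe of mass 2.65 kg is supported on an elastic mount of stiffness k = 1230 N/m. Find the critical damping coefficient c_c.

c_c = 2√(k·m) = 2√(1230 × 2.65) = 2 × 57.09 = 114.2 N·s/m.

114 N·s/m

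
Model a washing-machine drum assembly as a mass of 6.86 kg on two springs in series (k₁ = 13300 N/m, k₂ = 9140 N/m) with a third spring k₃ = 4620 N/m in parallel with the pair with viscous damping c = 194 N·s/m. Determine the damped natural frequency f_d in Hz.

5.66 Hz

Series pair: k_s = k₁k₂/(k₁+k₂) = (13300)(9140)/(13300 + 9140) = 5417 N/m. In parallel with k₃: k_eq = 5417 + 4620 = 10040 N/m.
ω_n = √(k_eq/m) = √(10040/6.86) = 38.25 rad/s.
Critical damping c_c = 2√(k_eq·m) = 2√(10040 × 6.86) = 524.8 N·s/m, so ζ = c/c_c = 194/524.8 = 0.3697.
ω_d = ω_n√(1 − ζ²) = 38.25 × √(1 − 0.137) = 35.54 rad/s.
f_d = ω_d/(2π) = 5.657 Hz.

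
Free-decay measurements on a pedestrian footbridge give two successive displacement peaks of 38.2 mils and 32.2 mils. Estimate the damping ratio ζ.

Logarithmic decrement δ = (1/n)·ln(x₀/x_n) = (1/1)·ln(38.2/32.2) = (1/1)·ln(1.186) = 0.1709.
ζ = δ/√(4π² + δ²) = 0.1709/√(39.48 + 0.0292) = 0.1709/6.286 = 0.02718.

0.0272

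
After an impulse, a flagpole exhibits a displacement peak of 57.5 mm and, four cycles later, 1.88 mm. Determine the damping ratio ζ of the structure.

0.135

Logarithmic decrement δ = (1/n)·ln(x₀/x_n) = (1/4)·ln(57.5/1.88) = (1/4)·ln(30.59) = 0.8551.
ζ = δ/√(4π² + δ²) = 0.8551/√(39.48 + 0.731) = 0.8551/6.341 = 0.1349.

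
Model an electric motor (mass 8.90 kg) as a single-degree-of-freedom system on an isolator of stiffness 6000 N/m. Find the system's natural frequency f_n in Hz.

4.13 Hz

ω_n = √(k/m) = √(6000/8.90) = √674.2 = 25.96 rad/s.
f_n = ω_n/(2π) = 25.96/6.283 = 4.132 Hz.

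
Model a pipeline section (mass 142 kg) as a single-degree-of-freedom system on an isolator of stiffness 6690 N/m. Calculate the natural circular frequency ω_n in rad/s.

ω_n = √(k/m) = √(6690/142) = √47.11 = 6.864 rad/s.

6.86 rad/s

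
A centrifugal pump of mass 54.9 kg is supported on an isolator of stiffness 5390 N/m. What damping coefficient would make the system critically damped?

1090 N·s/m

c_c = 2√(k·m) = 2√(5390 × 54.9) = 2 × 544.0 = 1088 N·s/m.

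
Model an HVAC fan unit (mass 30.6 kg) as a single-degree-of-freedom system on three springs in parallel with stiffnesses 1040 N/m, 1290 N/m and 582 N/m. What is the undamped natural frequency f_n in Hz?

Parallel springs add: k_eq = 1040 + 1290 + 582 = 2912 N/m.
ω_n = √(k_eq/m) = √(2912/30.6) = √95.16 = 9.755 rad/s.
f_n = ω_n/(2π) = 9.755/6.283 = 1.553 Hz.

1.55 Hz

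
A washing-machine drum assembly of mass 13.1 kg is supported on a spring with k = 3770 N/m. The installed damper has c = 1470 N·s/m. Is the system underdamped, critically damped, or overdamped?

overdamped

c_c = 2√(k·m) = 444.5 N·s/m; ζ = c/c_c = 1470/444.5 = 3.31.
Since ζ > 1 the system is overdamped.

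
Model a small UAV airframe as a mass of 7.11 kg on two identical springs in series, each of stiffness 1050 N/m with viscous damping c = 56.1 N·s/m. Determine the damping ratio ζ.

Series springs: 1/k_eq = 2/1050, so k_eq = 1050/2 = 525.0 N/m.
ω_n = √(k_eq/m) = √(525.0/7.11) = 8.593 rad/s.
Critical damping c_c = 2√(k_eq·m) = 2√(525.0 × 7.11) = 122.2 N·s/m, so ζ = c/c_c = 56.1/122.2 = 0.4591.

0.459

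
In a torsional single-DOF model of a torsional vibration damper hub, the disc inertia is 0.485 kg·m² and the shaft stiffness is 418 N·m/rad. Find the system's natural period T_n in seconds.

ω_n = √(k_t/J) = √(418/0.485) = √861.9 = 29.36 rad/s.
T_n = 2π/ω_n = 6.283/29.36 = 0.2140 s.

0.214 s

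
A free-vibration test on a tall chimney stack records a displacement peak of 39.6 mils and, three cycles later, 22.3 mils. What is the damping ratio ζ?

0.0305

Logarithmic decrement δ = (1/n)·ln(x₀/x_n) = (1/3)·ln(39.6/22.3) = (1/3)·ln(1.776) = 0.1914.
ζ = δ/√(4π² + δ²) = 0.1914/√(39.48 + 0.0366) = 0.1914/6.286 = 0.03045.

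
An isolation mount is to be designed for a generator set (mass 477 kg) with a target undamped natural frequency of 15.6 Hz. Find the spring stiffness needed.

4580000 N/m

ω_n = 2πf_n = 2π × 15.6 = 98.02 rad/s.
k = m·ω_n² = 477 × 98.02² = 477 × 9607 = 4583000 N/m.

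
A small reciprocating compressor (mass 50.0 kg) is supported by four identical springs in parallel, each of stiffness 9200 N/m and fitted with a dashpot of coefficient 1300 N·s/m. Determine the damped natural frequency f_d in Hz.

Parallel springs add: k_eq = 4 × 9200 = 36800 N/m.
ω_n = √(k_eq/m) = √(36800/50.0) = 27.13 rad/s.
Critical damping c_c = 2√(k_eq·m) = 2√(36800 × 50.0) = 2713 N·s/m, so ζ = c/c_c = 1300/2713 = 0.4792.
ω_d = ω_n√(1 − ζ²) = 27.13 × √(1 − 0.230) = 23.81 rad/s.
f_d = ω_d/(2π) = 3.790 Hz.

3.79 Hz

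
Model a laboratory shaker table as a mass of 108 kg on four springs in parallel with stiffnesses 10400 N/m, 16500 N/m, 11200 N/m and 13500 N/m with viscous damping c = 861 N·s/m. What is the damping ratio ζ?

Parallel springs add: k_eq = 10400 + 16500 + 11200 + 13500 = 51600 N/m.
ω_n = √(k_eq/m) = √(51600/108) = 21.86 rad/s.
Critical damping c_c = 2√(k_eq·m) = 2√(51600 × 108) = 4721 N·s/m, so ζ = c/c_c = 861/4721 = 0.1824.

0.182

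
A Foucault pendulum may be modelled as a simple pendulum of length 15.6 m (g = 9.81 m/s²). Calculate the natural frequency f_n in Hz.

0.126 Hz

For a simple pendulum ω_n = √(g/L) = √(9.81/15.6) = √0.6288 = 0.7930 rad/s.
f_n = ω_n/(2π) = 0.7930/6.283 = 0.1262 Hz.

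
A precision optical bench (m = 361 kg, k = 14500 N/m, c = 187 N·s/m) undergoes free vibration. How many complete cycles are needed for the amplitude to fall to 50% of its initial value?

3 cycles

ζ = c/(2√(km)) = 187/(2√(14500 × 361)) = 187/4576 = 0.04087.
Logarithmic decrement δ = 2πζ/√(1 − ζ²) = 2π × 0.04087/√(1 − 0.00167) = 0.2570.
x_n/x₀ = e^(−nδ) ≤ 0.5; take ln: n ≥ ln(1/0.5)/δ = 0.6931/0.2570 = 2.697.
So 3 complete cycles are required.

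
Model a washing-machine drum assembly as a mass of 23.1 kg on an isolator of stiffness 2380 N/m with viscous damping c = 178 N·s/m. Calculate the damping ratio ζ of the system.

ω_n = √(k/m) = √(2380/23.1) = 10.15 rad/s.
Critical damping c_c = 2√(k·m) = 2√(2380 × 23.1) = 468.9 N·s/m, so ζ = c/c_c = 178/468.9 = 0.3796.

0.380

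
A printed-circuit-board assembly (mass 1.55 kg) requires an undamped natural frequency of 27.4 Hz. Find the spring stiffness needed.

ω_n = 2πf_n = 2π × 27.4 = 172.2 rad/s.
k = m·ω_n² = 1.55 × 172.2² = 1.55 × 29640 = 45940 N/m.

45900 N/m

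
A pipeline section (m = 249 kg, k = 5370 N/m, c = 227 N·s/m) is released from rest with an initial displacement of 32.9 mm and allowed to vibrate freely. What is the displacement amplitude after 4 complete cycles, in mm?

2.76 mm

ζ = c/(2√(km)) = 227/(2√(5370 × 249)) = 227/2313 = 0.09815.
Logarithmic decrement δ = 2πζ/√(1 − ζ²) = 2π × 0.09815/√(1 − 0.00963) = 0.6197.
After n cycles, x_n/x₀ = e^(−nδ), so x_4 = 32.9 × e^(−4 × 0.6197) = 32.9 × 0.08384 = 2.758 mm.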